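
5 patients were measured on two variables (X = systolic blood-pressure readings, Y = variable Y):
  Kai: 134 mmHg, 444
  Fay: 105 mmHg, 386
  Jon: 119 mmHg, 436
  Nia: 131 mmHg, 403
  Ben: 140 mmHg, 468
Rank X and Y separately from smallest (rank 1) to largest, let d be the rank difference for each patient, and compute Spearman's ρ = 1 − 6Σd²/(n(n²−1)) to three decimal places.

0.900

Ranks of variable 1: 4, 1, 2, 3, 5
Ranks of variable 2: 4, 1, 3, 2, 5
d = r₁ − r₂: 0, 0, -1, 1, 0
d²: 0, 0, 1, 1, 0; Σd² = 2
ρ = 1 − 6·2/(5·24) = 1 − 12/120 = 0.900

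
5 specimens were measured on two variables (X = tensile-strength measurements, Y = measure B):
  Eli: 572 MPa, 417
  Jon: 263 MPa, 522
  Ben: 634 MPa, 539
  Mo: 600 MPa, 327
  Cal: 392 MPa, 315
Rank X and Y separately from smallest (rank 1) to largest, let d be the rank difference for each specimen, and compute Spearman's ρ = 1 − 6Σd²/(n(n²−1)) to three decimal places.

Ranks of variable 1: 3, 1, 5, 4, 2
Ranks of variable 2: 3, 4, 5, 2, 1
d = r₁ − r₂: 0, -3, 0, 2, 1
d²: 0, 9, 0, 4, 1; Σd² = 14
ρ = 1 − 6·14/(5·24) = 1 − 84/120 = 0.300

0.300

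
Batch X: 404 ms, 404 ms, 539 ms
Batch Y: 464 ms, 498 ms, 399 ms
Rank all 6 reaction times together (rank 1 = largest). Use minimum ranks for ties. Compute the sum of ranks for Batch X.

Sorted (descending): 539, 498, 464, 404, 404, 399
The 2 values of 404 occupy positions 4–5 → each gets rank 4.
Batch X values → pooled ranks: 404→4, 404→4, 539→1
Rank sum = 4 + 4 + 1 = 9

9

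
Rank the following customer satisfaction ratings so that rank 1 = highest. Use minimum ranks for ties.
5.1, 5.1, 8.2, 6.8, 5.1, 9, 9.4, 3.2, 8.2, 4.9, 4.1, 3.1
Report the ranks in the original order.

6, 6, 3, 5, 6, 2, 1, 11, 3, 9, 10, 12

Sorted (descending): 9.4, 9, 8.2, 8.2, 6.8, 5.1, 5.1, 5.1, 4.9, 4.1, 3.2, 3.1
The 2 values of 8.2 occupy positions 3–4 → each gets rank 3.
The 3 values of 5.1 occupy positions 6–8 → each gets rank 6.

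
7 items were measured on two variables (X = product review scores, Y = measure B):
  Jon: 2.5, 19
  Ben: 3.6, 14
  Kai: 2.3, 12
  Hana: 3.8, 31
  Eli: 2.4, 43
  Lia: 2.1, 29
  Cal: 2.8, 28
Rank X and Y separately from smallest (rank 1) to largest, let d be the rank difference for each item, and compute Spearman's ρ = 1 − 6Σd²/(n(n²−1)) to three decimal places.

Ranks of variable 1: 4, 6, 2, 7, 3, 1, 5
Ranks of variable 2: 3, 2, 1, 6, 7, 5, 4
d = r₁ − r₂: 1, 4, 1, 1, -4, -4, 1
d²: 1, 16, 1, 1, 16, 16, 1; Σd² = 52
ρ = 1 − 6·52/(7·48) = 1 − 312/336 = 0.071

0.071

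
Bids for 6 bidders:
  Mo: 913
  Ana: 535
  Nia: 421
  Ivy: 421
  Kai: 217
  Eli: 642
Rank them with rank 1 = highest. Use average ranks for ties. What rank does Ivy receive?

Sorted (descending): 913, 642, 535, 421, 421, 217
The 2 values of 421 occupy positions 4–5 → average rank (4+5)/2 = 4.5.
Ivy has value 421 → rank 4.5.

4.5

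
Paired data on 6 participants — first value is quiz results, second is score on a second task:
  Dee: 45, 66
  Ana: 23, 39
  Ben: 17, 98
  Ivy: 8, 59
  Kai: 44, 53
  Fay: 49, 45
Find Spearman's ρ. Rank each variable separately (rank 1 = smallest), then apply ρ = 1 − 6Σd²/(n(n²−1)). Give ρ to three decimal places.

-0.314

Ranks of variable 1: 5, 3, 2, 1, 4, 6
Ranks of variable 2: 5, 1, 6, 4, 3, 2
d = r₁ − r₂: 0, 2, -4, -3, 1, 4
d²: 0, 4, 16, 9, 1, 16; Σd² = 46
ρ = 1 − 6·46/(6·35) = 1 − 276/210 = -0.314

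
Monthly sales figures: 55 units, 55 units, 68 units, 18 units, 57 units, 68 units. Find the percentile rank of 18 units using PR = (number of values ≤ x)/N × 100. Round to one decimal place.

N = 6.
Strictly below 18: 0. Equal to 18: 1.
PR = 1/6 × 100 = 16.7

16.7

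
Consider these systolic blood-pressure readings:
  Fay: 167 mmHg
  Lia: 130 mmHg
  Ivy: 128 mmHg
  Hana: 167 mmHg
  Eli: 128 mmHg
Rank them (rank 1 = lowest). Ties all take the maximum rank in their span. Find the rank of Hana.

Sorted (ascending): 128, 128, 130, 167, 167
The 2 values of 128 occupy positions 1–2 → each gets rank 2.
The 2 values of 167 occupy positions 4–5 → each gets rank 5.
Hana has value 167 mmHg → rank 5.

5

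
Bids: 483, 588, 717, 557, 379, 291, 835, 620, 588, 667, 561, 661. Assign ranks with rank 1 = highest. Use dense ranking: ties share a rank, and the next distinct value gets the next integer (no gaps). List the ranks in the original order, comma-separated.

9, 6, 2, 8, 10, 11, 1, 5, 6, 3, 7, 4

Sorted (descending): 835, 717, 667, 661, 620, 588, 588, 561, 557, 483, 379, 291
The 2 values of 588 share dense rank 6.
Remaining distinct values take the next consecutive integers.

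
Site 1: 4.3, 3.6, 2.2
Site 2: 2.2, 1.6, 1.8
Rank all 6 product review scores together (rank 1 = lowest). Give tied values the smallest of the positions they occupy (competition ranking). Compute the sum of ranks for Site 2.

Sorted (ascending): 1.6, 1.8, 2.2, 2.2, 3.6, 4.3
The 2 values of 2.2 occupy positions 3–4 → each gets rank 3.
Site 2 values → pooled ranks: 2.2→3, 1.6→1, 1.8→2
Rank sum = 3 + 1 + 2 = 6

6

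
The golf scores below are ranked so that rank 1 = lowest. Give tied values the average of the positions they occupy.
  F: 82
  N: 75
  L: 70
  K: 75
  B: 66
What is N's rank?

Sorted (ascending): 66, 70, 75, 75, 82
The 2 values of 75 occupy positions 3–4 → average rank (3+4)/2 = 3.5.
N has value 75 → rank 3.5.

3.5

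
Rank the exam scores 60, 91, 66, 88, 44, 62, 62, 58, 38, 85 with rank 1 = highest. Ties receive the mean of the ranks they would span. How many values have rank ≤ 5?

4

Sorted (descending): 91, 88, 85, 66, 62, 62, 60, 58, 44, 38
The 2 values of 62 occupy positions 5–6 → average rank (5+6)/2 = 5.5.
Ranks ≤ 5: {1, 2, 3, 4} → 4 values.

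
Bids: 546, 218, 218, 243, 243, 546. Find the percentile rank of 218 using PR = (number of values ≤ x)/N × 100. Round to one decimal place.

33.3

N = 6.
Strictly below 218: 0. Equal to 218: 2.
PR = 2/6 × 100 = 33.3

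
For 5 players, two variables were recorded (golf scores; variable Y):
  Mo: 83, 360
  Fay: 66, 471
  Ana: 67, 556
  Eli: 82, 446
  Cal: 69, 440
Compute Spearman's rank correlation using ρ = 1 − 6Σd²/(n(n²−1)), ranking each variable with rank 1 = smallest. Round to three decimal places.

Ranks of variable 1: 5, 1, 2, 4, 3
Ranks of variable 2: 1, 4, 5, 3, 2
d = r₁ − r₂: 4, -3, -3, 1, 1
d²: 16, 9, 9, 1, 1; Σd² = 36
ρ = 1 − 6·36/(5·24) = 1 − 216/120 = -0.800

-0.800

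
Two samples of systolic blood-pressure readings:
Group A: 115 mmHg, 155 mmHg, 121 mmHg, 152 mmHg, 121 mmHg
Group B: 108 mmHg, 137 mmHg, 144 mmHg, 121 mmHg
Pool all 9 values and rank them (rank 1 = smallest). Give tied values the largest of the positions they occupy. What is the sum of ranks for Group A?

Sorted (ascending): 108, 115, 121, 121, 121, 137, 144, 152, 155
The 3 values of 121 occupy positions 3–5 → each gets rank 5.
Group A values → pooled ranks: 115→2, 155→9, 121→5, 152→8, 121→5
Rank sum = 2 + 9 + 5 + 8 + 5 = 29

29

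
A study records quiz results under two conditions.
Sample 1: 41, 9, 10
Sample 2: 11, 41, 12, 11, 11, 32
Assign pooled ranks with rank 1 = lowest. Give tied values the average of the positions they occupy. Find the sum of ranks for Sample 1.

11.5

Sorted (ascending): 9, 10, 11, 11, 11, 12, 32, 41, 41
The 3 values of 11 occupy positions 3–5 → average rank 4.
The 2 values of 41 occupy positions 8–9 → average rank (8+9)/2 = 8.5.
Sample 1 values → pooled ranks: 41→8.5, 9→1, 10→2
Rank sum = 8.5 + 1 + 2 = 11.5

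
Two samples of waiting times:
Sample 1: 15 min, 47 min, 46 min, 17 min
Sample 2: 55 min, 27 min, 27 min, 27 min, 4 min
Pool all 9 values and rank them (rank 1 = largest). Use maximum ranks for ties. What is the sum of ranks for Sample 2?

Sorted (descending): 55, 47, 46, 27, 27, 27, 17, 15, 4
The 3 values of 27 occupy positions 4–6 → each gets rank 6.
Sample 2 values → pooled ranks: 55→1, 27→6, 27→6, 27→6, 4→9
Rank sum = 1 + 6 + 6 + 6 + 9 = 28

28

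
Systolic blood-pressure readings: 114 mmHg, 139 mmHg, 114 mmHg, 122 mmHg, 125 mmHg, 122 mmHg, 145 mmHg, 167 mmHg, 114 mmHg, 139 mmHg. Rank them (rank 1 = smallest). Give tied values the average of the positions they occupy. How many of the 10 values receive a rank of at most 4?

3

Sorted (ascending): 114, 114, 114, 122, 122, 125, 139, 139, 145, 167
The 3 values of 114 occupy positions 1–3 → average rank 2.
The 2 values of 122 occupy positions 4–5 → average rank (4+5)/2 = 4.5.
The 2 values of 139 occupy positions 7–8 → average rank (7+8)/2 = 7.5.
Ranks ≤ 4: {2, 2, 2} → 3 values.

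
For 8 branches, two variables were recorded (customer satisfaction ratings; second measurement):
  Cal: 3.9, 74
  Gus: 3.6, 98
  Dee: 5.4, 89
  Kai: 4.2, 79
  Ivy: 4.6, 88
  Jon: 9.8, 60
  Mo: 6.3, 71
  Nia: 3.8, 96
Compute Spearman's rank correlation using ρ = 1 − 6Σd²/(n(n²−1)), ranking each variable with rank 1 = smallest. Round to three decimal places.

-0.762

Ranks of variable 1: 3, 1, 6, 4, 5, 8, 7, 2
Ranks of variable 2: 3, 8, 6, 4, 5, 1, 2, 7
d = r₁ − r₂: 0, -7, 0, 0, 0, 7, 5, -5
d²: 0, 49, 0, 0, 0, 49, 25, 25; Σd² = 148
ρ = 1 − 6·148/(8·63) = 1 − 888/504 = -0.762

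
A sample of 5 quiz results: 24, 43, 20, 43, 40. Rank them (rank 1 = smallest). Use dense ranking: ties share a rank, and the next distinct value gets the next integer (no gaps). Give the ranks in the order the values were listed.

Sorted (ascending): 20, 24, 40, 43, 43
The 2 values of 43 share dense rank 4.
Remaining distinct values take the next consecutive integers.

2, 4, 1, 4, 3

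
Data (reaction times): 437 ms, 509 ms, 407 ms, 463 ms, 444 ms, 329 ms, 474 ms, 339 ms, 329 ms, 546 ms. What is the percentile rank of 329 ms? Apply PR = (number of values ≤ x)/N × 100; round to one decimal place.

20.0

N = 10.
Strictly below 329: 0. Equal to 329: 2.
PR = 2/10 × 100 = 20.0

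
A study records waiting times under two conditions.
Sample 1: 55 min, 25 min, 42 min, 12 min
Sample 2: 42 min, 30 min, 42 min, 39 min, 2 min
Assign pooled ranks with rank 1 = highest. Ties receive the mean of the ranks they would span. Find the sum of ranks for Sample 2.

26

Sorted (descending): 55, 42, 42, 42, 39, 30, 25, 12, 2
The 3 values of 42 occupy positions 2–4 → average rank 3.
Sample 2 values → pooled ranks: 42→3, 30→6, 42→3, 39→5, 2→9
Rank sum = 3 + 6 + 3 + 5 + 9 = 26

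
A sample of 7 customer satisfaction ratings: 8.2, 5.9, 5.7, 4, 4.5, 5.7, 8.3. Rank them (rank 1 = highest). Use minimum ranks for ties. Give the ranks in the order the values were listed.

Sorted (descending): 8.3, 8.2, 5.9, 5.7, 5.7, 4.5, 4
The 2 values of 5.7 occupy positions 4–5 → each gets rank 4.

2, 3, 4, 7, 6, 4, 1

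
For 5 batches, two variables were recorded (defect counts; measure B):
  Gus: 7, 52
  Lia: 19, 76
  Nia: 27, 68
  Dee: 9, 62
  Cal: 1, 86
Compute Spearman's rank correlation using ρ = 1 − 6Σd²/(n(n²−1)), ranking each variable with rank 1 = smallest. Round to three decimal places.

-0.100

Ranks of variable 1: 2, 4, 5, 3, 1
Ranks of variable 2: 1, 4, 3, 2, 5
d = r₁ − r₂: 1, 0, 2, 1, -4
d²: 1, 0, 4, 1, 16; Σd² = 22
ρ = 1 − 6·22/(5·24) = 1 − 132/120 = -0.100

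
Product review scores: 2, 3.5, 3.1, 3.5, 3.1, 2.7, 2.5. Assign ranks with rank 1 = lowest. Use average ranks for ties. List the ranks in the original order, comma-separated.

1, 6.5, 4.5, 6.5, 4.5, 3, 2

Sorted (ascending): 2, 2.5, 2.7, 3.1, 3.1, 3.5, 3.5
The 2 values of 3.1 occupy positions 4–5 → average rank (4+5)/2 = 4.5.
The 2 values of 3.5 occupy positions 6–7 → average rank (6+7)/2 = 6.5.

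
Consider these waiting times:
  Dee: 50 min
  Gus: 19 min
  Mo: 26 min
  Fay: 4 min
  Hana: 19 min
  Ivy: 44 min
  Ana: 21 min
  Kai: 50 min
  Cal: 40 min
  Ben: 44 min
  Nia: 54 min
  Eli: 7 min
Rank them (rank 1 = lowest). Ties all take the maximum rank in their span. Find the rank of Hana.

4

Sorted (ascending): 4, 7, 19, 19, 21, 26, 40, 44, 44, 50, 50, 54
The 2 values of 19 occupy positions 3–4 → each gets rank 4.
The 2 values of 44 occupy positions 8–9 → each gets rank 9.
The 2 values of 50 occupy positions 10–11 → each gets rank 11.
Hana has value 19 min → rank 4.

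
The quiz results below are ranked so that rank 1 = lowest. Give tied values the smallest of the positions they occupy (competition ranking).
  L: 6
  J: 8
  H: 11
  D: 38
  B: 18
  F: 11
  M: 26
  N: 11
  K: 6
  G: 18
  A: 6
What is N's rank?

Sorted (ascending): 6, 6, 6, 8, 11, 11, 11, 18, 18, 26, 38
The 3 values of 6 occupy positions 1–3 → each gets rank 1.
The 3 values of 11 occupy positions 5–7 → each gets rank 5.
The 2 values of 18 occupy positions 8–9 → each gets rank 8.
N has value 11 → rank 5.

5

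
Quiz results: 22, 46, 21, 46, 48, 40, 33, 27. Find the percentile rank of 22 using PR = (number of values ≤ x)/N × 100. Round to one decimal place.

25.0

N = 8.
Strictly below 22: 1. Equal to 22: 1.
PR = 2/8 × 100 = 25.0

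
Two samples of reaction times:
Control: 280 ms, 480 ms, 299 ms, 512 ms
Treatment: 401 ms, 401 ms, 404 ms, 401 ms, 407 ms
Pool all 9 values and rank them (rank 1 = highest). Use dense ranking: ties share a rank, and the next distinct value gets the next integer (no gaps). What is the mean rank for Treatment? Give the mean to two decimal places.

Sorted (descending): 512, 480, 407, 404, 401, 401, 401, 299, 280
The 3 values of 401 share dense rank 5.
Remaining distinct values take the next consecutive integers.
Treatment values → pooled ranks: 401→5, 401→5, 404→4, 401→5, 407→3
Mean rank = (5 + 5 + 4 + 5 + 3) / 5 = 4.40

4.40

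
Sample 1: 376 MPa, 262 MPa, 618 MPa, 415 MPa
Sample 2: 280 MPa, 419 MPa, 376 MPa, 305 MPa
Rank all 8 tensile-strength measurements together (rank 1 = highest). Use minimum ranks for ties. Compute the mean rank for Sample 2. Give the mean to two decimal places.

Sorted (descending): 618, 419, 415, 376, 376, 305, 280, 262
The 2 values of 376 occupy positions 4–5 → each gets rank 4.
Sample 2 values → pooled ranks: 280→7, 419→2, 376→4, 305→6
Mean rank = (7 + 2 + 4 + 6) / 4 = 4.75

4.75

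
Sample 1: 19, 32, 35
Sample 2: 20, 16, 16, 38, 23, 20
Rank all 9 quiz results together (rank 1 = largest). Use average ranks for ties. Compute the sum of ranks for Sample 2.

33

Sorted (descending): 38, 35, 32, 23, 20, 20, 19, 16, 16
The 2 values of 20 occupy positions 5–6 → average rank (5+6)/2 = 5.5.
The 2 values of 16 occupy positions 8–9 → average rank (8+9)/2 = 8.5.
Sample 2 values → pooled ranks: 20→5.5, 16→8.5, 16→8.5, 38→1, 23→4, 20→5.5
Rank sum = 5.5 + 8.5 + 8.5 + 1 + 4 + 5.5 = 33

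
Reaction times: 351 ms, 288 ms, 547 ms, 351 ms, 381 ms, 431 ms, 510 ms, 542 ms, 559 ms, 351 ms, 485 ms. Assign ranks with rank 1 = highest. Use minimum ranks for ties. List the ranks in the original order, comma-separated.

Sorted (descending): 559, 547, 542, 510, 485, 431, 381, 351, 351, 351, 288
The 3 values of 351 occupy positions 8–10 → each gets rank 8.

8, 11, 2, 8, 7, 6, 4, 3, 1, 8, 5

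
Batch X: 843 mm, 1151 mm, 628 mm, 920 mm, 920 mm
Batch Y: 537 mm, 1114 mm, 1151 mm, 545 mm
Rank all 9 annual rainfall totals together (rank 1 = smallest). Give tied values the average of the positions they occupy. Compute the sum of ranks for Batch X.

26.5

Sorted (ascending): 537, 545, 628, 843, 920, 920, 1114, 1151, 1151
The 2 values of 920 occupy positions 5–6 → average rank (5+6)/2 = 5.5.
The 2 values of 1151 occupy positions 8–9 → average rank (8+9)/2 = 8.5.
Batch X values → pooled ranks: 843→4, 1151→8.5, 628→3, 920→5.5, 920→5.5
Rank sum = 4 + 8.5 + 3 + 5.5 + 5.5 = 26.5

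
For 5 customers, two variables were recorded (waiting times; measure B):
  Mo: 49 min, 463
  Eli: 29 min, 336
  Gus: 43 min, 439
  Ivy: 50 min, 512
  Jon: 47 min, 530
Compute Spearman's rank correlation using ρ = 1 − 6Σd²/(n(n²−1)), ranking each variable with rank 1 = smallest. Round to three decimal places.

0.700

Ranks of variable 1: 4, 1, 2, 5, 3
Ranks of variable 2: 3, 1, 2, 4, 5
d = r₁ − r₂: 1, 0, 0, 1, -2
d²: 1, 0, 0, 1, 4; Σd² = 6
ρ = 1 − 6·6/(5·24) = 1 − 36/120 = 0.700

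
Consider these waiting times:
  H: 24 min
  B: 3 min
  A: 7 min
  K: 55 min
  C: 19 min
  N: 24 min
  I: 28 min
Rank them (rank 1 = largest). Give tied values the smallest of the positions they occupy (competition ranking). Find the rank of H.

Sorted (descending): 55, 28, 24, 24, 19, 7, 3
The 2 values of 24 occupy positions 3–4 → each gets rank 3.
H has value 24 min → rank 3.

3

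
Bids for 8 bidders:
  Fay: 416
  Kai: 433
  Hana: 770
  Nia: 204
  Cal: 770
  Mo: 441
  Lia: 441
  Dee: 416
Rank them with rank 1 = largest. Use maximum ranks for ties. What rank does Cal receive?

Sorted (descending): 770, 770, 441, 441, 433, 416, 416, 204
The 2 values of 770 occupy positions 1–2 → each gets rank 2.
The 2 values of 441 occupy positions 3–4 → each gets rank 4.
The 2 values of 416 occupy positions 6–7 → each gets rank 7.
Cal has value 770 → rank 2.

2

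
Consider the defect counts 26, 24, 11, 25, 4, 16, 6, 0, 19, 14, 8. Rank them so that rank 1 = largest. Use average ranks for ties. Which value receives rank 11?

0

Sorted (descending): 26, 25, 24, 19, 16, 14, 11, 8, 6, 4, 0
No ties — each value takes its position as its rank.
Rank 11 → value 0.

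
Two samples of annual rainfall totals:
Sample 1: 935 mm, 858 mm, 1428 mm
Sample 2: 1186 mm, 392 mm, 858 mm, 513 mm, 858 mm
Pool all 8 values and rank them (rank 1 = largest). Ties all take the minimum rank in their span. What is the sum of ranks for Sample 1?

8

Sorted (descending): 1428, 1186, 935, 858, 858, 858, 513, 392
The 3 values of 858 occupy positions 4–6 → each gets rank 4.
Sample 1 values → pooled ranks: 935→3, 858→4, 1428→1
Rank sum = 3 + 4 + 1 = 8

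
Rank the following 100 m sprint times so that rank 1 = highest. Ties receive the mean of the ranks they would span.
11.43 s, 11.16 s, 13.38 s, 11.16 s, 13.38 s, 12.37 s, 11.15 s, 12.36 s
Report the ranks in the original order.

5, 6.5, 1.5, 6.5, 1.5, 3, 8, 4

Sorted (descending): 13.38, 13.38, 12.37, 12.36, 11.43, 11.16, 11.16, 11.15
The 2 values of 13.38 occupy positions 1–2 → average rank (1+2)/2 = 1.5.
The 2 values of 11.16 occupy positions 6–7 → average rank (6+7)/2 = 6.5.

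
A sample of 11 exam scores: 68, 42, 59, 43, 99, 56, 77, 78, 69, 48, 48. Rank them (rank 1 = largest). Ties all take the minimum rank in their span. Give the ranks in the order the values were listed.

Sorted (descending): 99, 78, 77, 69, 68, 59, 56, 48, 48, 43, 42
The 2 values of 48 occupy positions 8–9 → each gets rank 8.

5, 11, 6, 10, 1, 7, 3, 2, 4, 8, 8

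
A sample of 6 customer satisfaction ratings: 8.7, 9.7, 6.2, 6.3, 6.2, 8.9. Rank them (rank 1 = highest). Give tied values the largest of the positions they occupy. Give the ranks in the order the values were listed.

3, 1, 6, 4, 6, 2

Sorted (descending): 9.7, 8.9, 8.7, 6.3, 6.2, 6.2
The 2 values of 6.2 occupy positions 5–6 → each gets rank 6.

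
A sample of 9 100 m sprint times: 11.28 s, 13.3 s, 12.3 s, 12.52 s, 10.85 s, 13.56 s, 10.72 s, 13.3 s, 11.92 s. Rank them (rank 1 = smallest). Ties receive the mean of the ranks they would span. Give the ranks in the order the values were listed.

Sorted (ascending): 10.72, 10.85, 11.28, 11.92, 12.3, 12.52, 13.3, 13.3, 13.56
The 2 values of 13.3 occupy positions 7–8 → average rank (7+8)/2 = 7.5.

3, 7.5, 5, 6, 2, 9, 1, 7.5, 4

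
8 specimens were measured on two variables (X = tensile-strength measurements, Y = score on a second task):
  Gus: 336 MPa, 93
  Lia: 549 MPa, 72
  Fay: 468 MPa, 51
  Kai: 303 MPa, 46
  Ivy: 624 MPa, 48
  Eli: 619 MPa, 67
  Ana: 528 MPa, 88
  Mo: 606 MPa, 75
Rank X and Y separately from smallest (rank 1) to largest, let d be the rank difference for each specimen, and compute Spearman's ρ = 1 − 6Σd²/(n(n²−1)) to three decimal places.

-0.071

Ranks of variable 1: 2, 5, 3, 1, 8, 7, 4, 6
Ranks of variable 2: 8, 5, 3, 1, 2, 4, 7, 6
d = r₁ − r₂: -6, 0, 0, 0, 6, 3, -3, 0
d²: 36, 0, 0, 0, 36, 9, 9, 0; Σd² = 90
ρ = 1 − 6·90/(8·63) = 1 − 540/504 = -0.071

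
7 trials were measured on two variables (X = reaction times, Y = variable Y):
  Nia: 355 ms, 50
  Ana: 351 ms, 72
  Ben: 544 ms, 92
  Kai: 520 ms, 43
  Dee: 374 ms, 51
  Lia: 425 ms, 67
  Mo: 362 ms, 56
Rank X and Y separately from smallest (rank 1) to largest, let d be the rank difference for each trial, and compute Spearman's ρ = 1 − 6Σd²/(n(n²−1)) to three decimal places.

Ranks of variable 1: 2, 1, 7, 6, 4, 5, 3
Ranks of variable 2: 2, 6, 7, 1, 3, 5, 4
d = r₁ − r₂: 0, -5, 0, 5, 1, 0, -1
d²: 0, 25, 0, 25, 1, 0, 1; Σd² = 52
ρ = 1 − 6·52/(7·48) = 1 − 312/336 = 0.071

0.071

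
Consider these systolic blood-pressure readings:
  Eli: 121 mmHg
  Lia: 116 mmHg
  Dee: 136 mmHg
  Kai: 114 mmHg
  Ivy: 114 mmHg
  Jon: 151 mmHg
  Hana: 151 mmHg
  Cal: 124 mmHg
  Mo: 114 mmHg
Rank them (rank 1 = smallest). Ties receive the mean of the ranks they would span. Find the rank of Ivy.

Sorted (ascending): 114, 114, 114, 116, 121, 124, 136, 151, 151
The 3 values of 114 occupy positions 1–3 → average rank 2.
The 2 values of 151 occupy positions 8–9 → average rank (8+9)/2 = 8.5.
Ivy has value 114 mmHg → rank 2.

2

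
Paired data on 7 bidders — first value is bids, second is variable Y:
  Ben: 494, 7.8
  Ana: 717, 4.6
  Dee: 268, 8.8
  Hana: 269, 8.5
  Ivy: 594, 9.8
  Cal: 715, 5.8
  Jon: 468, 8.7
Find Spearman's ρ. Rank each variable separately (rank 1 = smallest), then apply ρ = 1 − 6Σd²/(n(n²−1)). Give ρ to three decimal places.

Ranks of variable 1: 4, 7, 1, 2, 5, 6, 3
Ranks of variable 2: 3, 1, 6, 4, 7, 2, 5
d = r₁ − r₂: 1, 6, -5, -2, -2, 4, -2
d²: 1, 36, 25, 4, 4, 16, 4; Σd² = 90
ρ = 1 − 6·90/(7·48) = 1 − 540/336 = -0.607

-0.607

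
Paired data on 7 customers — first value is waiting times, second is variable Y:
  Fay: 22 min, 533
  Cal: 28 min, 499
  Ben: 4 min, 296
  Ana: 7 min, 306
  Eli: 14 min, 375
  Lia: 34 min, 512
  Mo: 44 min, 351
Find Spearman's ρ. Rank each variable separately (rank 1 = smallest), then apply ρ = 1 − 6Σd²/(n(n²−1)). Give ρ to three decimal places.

Ranks of variable 1: 4, 5, 1, 2, 3, 6, 7
Ranks of variable 2: 7, 5, 1, 2, 4, 6, 3
d = r₁ − r₂: -3, 0, 0, 0, -1, 0, 4
d²: 9, 0, 0, 0, 1, 0, 16; Σd² = 26
ρ = 1 − 6·26/(7·48) = 1 − 156/336 = 0.536

0.536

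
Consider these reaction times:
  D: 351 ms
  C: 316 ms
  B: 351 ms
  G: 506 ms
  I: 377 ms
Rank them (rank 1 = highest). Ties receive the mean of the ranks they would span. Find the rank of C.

5

Sorted (descending): 506, 377, 351, 351, 316
The 2 values of 351 occupy positions 3–4 → average rank (3+4)/2 = 3.5.
C has value 316 ms → rank 5.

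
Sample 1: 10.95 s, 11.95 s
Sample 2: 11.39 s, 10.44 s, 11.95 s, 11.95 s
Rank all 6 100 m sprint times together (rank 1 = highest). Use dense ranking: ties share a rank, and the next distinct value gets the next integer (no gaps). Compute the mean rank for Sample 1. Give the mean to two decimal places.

Sorted (descending): 11.95, 11.95, 11.95, 11.39, 10.95, 10.44
The 3 values of 11.95 share dense rank 1.
Remaining distinct values take the next consecutive integers.
Sample 1 values → pooled ranks: 10.95→3, 11.95→1
Mean rank = (3 + 1) / 2 = 2.00

2.00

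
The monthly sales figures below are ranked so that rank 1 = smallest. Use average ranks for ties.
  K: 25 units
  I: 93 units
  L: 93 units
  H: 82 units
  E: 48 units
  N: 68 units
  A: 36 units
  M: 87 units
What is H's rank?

Sorted (ascending): 25, 36, 48, 68, 82, 87, 93, 93
The 2 values of 93 occupy positions 7–8 → average rank (7+8)/2 = 7.5.
H has value 82 units → rank 5.

5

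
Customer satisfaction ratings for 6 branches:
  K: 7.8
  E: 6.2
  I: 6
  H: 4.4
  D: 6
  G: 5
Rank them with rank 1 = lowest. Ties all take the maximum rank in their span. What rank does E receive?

5

Sorted (ascending): 4.4, 5, 6, 6, 6.2, 7.8
The 2 values of 6 occupy positions 3–4 → each gets rank 4.
E has value 6.2 → rank 5.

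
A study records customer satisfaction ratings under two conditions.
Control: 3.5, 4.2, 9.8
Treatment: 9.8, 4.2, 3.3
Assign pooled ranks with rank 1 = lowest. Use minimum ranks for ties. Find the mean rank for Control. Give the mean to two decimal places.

Sorted (ascending): 3.3, 3.5, 4.2, 4.2, 9.8, 9.8
The 2 values of 4.2 occupy positions 3–4 → each gets rank 3.
The 2 values of 9.8 occupy positions 5–6 → each gets rank 5.
Control values → pooled ranks: 3.5→2, 4.2→3, 9.8→5
Mean rank = (2 + 3 + 5) / 3 = 3.33

3.33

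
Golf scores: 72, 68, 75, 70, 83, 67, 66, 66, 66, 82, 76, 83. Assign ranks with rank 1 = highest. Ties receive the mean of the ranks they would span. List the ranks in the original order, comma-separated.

Sorted (descending): 83, 83, 82, 76, 75, 72, 70, 68, 67, 66, 66, 66
The 2 values of 83 occupy positions 1–2 → average rank (1+2)/2 = 1.5.
The 3 values of 66 occupy positions 10–12 → average rank 11.

6, 8, 5, 7, 1.5, 9, 11, 11, 11, 3, 4, 1.5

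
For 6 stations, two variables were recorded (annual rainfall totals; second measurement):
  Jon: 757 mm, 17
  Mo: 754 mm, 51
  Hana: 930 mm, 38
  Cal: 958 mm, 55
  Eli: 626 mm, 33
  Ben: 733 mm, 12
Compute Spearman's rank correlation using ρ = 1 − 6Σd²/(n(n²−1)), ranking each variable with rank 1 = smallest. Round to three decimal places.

0.600

Ranks of variable 1: 4, 3, 5, 6, 1, 2
Ranks of variable 2: 2, 5, 4, 6, 3, 1
d = r₁ − r₂: 2, -2, 1, 0, -2, 1
d²: 4, 4, 1, 0, 4, 1; Σd² = 14
ρ = 1 − 6·14/(6·35) = 1 − 84/210 = 0.600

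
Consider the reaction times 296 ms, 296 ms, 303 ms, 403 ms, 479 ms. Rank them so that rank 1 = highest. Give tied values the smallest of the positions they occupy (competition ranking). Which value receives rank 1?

Sorted (descending): 479, 403, 303, 296, 296
The 2 values of 296 occupy positions 4–5 → each gets rank 4.
Rank 1 → value 479.

479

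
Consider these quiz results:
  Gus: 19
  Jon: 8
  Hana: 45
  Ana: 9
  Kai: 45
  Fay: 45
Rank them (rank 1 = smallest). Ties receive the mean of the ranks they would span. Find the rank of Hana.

5

Sorted (ascending): 8, 9, 19, 45, 45, 45
The 3 values of 45 occupy positions 4–6 → average rank 5.
Hana has value 45 → rank 5.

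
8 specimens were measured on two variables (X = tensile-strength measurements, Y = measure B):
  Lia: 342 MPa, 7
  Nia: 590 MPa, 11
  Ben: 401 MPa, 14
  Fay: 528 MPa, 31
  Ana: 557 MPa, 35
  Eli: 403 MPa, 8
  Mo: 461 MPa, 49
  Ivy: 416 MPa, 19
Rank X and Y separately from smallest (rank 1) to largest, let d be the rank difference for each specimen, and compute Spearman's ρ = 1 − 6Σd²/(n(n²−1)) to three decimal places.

0.524

Ranks of variable 1: 1, 8, 2, 6, 7, 3, 5, 4
Ranks of variable 2: 1, 3, 4, 6, 7, 2, 8, 5
d = r₁ − r₂: 0, 5, -2, 0, 0, 1, -3, -1
d²: 0, 25, 4, 0, 0, 1, 9, 1; Σd² = 40
ρ = 1 − 6·40/(8·63) = 1 − 240/504 = 0.524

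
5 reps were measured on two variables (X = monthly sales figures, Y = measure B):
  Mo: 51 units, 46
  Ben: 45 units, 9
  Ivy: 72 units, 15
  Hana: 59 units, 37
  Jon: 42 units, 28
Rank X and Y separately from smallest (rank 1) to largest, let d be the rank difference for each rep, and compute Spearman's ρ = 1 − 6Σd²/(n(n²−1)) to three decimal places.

Ranks of variable 1: 3, 2, 5, 4, 1
Ranks of variable 2: 5, 1, 2, 4, 3
d = r₁ − r₂: -2, 1, 3, 0, -2
d²: 4, 1, 9, 0, 4; Σd² = 18
ρ = 1 − 6·18/(5·24) = 1 − 108/120 = 0.100

0.100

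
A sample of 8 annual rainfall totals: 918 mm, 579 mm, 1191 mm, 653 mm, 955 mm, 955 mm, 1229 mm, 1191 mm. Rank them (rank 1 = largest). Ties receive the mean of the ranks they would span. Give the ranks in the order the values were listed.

Sorted (descending): 1229, 1191, 1191, 955, 955, 918, 653, 579
The 2 values of 1191 occupy positions 2–3 → average rank (2+3)/2 = 2.5.
The 2 values of 955 occupy positions 4–5 → average rank (4+5)/2 = 4.5.

6, 8, 2.5, 7, 4.5, 4.5, 1, 2.5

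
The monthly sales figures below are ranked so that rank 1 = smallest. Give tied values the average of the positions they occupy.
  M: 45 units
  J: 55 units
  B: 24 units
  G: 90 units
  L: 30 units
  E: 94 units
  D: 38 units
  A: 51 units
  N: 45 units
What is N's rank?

4.5

Sorted (ascending): 24, 30, 38, 45, 45, 51, 55, 90, 94
The 2 values of 45 occupy positions 4–5 → average rank (4+5)/2 = 4.5.
N has value 45 units → rank 4.5.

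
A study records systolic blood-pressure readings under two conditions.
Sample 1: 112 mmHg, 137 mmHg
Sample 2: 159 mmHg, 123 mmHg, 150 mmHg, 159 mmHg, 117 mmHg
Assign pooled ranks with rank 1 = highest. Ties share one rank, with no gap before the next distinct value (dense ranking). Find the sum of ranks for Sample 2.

13

Sorted (descending): 159, 159, 150, 137, 123, 117, 112
The 2 values of 159 share dense rank 1.
Remaining distinct values take the next consecutive integers.
Sample 2 values → pooled ranks: 159→1, 123→4, 150→2, 159→1, 117→5
Rank sum = 1 + 4 + 2 + 1 + 5 = 13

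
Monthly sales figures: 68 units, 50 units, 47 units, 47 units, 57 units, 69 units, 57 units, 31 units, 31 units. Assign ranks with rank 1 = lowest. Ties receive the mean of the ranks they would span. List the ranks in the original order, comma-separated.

8, 5, 3.5, 3.5, 6.5, 9, 6.5, 1.5, 1.5

Sorted (ascending): 31, 31, 47, 47, 50, 57, 57, 68, 69
The 2 values of 31 occupy positions 1–2 → average rank (1+2)/2 = 1.5.
The 2 values of 47 occupy positions 3–4 → average rank (3+4)/2 = 3.5.
The 2 values of 57 occupy positions 6–7 → average rank (6+7)/2 = 6.5.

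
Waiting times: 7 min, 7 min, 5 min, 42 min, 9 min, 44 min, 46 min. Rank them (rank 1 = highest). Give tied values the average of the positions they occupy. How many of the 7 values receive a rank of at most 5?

4

Sorted (descending): 46, 44, 42, 9, 7, 7, 5
The 2 values of 7 occupy positions 5–6 → average rank (5+6)/2 = 5.5.
Ranks ≤ 5: {1, 2, 3, 4} → 4 values.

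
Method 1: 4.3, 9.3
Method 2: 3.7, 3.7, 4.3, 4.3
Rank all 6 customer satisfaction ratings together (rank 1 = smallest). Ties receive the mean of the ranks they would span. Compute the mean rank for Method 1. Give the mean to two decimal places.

5.00

Sorted (ascending): 3.7, 3.7, 4.3, 4.3, 4.3, 9.3
The 2 values of 3.7 occupy positions 1–2 → average rank (1+2)/2 = 1.5.
The 3 values of 4.3 occupy positions 3–5 → average rank 4.
Method 1 values → pooled ranks: 4.3→4, 9.3→6
Mean rank = (4 + 6) / 2 = 5.00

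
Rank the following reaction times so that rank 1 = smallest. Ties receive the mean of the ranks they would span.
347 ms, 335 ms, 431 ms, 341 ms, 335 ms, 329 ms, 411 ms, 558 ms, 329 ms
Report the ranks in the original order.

6, 3.5, 8, 5, 3.5, 1.5, 7, 9, 1.5

Sorted (ascending): 329, 329, 335, 335, 341, 347, 411, 431, 558
The 2 values of 329 occupy positions 1–2 → average rank (1+2)/2 = 1.5.
The 2 values of 335 occupy positions 3–4 → average rank (3+4)/2 = 3.5.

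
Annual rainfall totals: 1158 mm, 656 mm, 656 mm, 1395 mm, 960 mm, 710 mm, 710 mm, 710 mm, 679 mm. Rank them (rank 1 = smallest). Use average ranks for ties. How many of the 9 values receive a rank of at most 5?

6

Sorted (ascending): 656, 656, 679, 710, 710, 710, 960, 1158, 1395
The 2 values of 656 occupy positions 1–2 → average rank (1+2)/2 = 1.5.
The 3 values of 710 occupy positions 4–6 → average rank 5.
Ranks ≤ 5: {1.5, 1.5, 3, 5, 5, 5} → 6 values.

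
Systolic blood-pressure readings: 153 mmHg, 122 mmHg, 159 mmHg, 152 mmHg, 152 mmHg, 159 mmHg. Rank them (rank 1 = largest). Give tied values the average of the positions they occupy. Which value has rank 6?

Sorted (descending): 159, 159, 153, 152, 152, 122
The 2 values of 159 occupy positions 1–2 → average rank (1+2)/2 = 1.5.
The 2 values of 152 occupy positions 4–5 → average rank (4+5)/2 = 4.5.
Rank 6 → value 122.

122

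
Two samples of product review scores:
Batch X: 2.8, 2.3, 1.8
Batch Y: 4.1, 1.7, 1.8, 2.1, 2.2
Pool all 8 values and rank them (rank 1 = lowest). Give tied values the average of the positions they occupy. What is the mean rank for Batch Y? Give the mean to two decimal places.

Sorted (ascending): 1.7, 1.8, 1.8, 2.1, 2.2, 2.3, 2.8, 4.1
The 2 values of 1.8 occupy positions 2–3 → average rank (2+3)/2 = 2.5.
Batch Y values → pooled ranks: 4.1→8, 1.7→1, 1.8→2.5, 2.1→4, 2.2→5
Mean rank = (8 + 1 + 2.5 + 4 + 5) / 5 = 4.10

4.10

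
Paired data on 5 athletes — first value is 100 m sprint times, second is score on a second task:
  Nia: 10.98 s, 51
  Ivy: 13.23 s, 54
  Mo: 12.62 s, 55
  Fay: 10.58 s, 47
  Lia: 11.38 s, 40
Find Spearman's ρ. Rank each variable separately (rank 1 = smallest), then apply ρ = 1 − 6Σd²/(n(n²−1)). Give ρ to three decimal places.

0.600

Ranks of variable 1: 2, 5, 4, 1, 3
Ranks of variable 2: 3, 4, 5, 2, 1
d = r₁ − r₂: -1, 1, -1, -1, 2
d²: 1, 1, 1, 1, 4; Σd² = 8
ρ = 1 − 6·8/(5·24) = 1 − 48/120 = 0.600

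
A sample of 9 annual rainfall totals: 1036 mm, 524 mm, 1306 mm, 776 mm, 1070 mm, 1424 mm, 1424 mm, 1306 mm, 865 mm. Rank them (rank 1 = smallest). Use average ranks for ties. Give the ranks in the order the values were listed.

4, 1, 6.5, 2, 5, 8.5, 8.5, 6.5, 3

Sorted (ascending): 524, 776, 865, 1036, 1070, 1306, 1306, 1424, 1424
The 2 values of 1306 occupy positions 6–7 → average rank (6+7)/2 = 6.5.
The 2 values of 1424 occupy positions 8–9 → average rank (8+9)/2 = 8.5.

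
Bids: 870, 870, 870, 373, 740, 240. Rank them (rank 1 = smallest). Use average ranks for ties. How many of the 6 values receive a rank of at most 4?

3

Sorted (ascending): 240, 373, 740, 870, 870, 870
The 3 values of 870 occupy positions 4–6 → average rank 5.
Ranks ≤ 4: {1, 2, 3} → 3 values.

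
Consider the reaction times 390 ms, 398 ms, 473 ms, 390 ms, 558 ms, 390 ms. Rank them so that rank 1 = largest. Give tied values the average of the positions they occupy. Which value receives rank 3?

Sorted (descending): 558, 473, 398, 390, 390, 390
The 3 values of 390 occupy positions 4–6 → average rank 5.
Rank 3 → value 398.

398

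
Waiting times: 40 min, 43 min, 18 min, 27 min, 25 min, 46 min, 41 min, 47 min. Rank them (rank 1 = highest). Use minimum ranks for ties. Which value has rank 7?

Sorted (descending): 47, 46, 43, 41, 40, 27, 25, 18
No ties — each value takes its position as its rank.
Rank 7 → value 25.

25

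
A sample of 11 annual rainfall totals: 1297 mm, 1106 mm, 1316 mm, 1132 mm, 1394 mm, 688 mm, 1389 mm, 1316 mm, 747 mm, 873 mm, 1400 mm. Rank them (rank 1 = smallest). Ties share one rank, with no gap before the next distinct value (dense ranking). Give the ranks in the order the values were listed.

Sorted (ascending): 688, 747, 873, 1106, 1132, 1297, 1316, 1316, 1389, 1394, 1400
The 2 values of 1316 share dense rank 7.
Remaining distinct values take the next consecutive integers.

6, 4, 7, 5, 9, 1, 8, 7, 2, 3, 10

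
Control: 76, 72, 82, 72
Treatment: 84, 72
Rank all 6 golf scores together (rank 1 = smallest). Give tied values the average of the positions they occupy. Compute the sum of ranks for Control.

Sorted (ascending): 72, 72, 72, 76, 82, 84
The 3 values of 72 occupy positions 1–3 → average rank 2.
Control values → pooled ranks: 76→4, 72→2, 82→5, 72→2
Rank sum = 4 + 2 + 5 + 2 = 13

13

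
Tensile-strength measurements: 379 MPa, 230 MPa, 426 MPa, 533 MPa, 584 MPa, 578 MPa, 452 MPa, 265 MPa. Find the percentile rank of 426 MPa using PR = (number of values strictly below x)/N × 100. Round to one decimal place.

N = 8.
Strictly below 426: 3. Equal to 426: 1.
PR = 3/8 × 100 = 37.5

37.5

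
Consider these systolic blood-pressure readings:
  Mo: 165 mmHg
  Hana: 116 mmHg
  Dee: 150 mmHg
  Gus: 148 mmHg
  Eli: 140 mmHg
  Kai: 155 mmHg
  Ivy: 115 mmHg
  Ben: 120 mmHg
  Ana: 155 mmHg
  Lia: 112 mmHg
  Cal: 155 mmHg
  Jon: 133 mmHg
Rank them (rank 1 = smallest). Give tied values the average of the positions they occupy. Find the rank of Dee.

Sorted (ascending): 112, 115, 116, 120, 133, 140, 148, 150, 155, 155, 155, 165
The 3 values of 155 occupy positions 9–11 → average rank 10.
Dee has value 150 mmHg → rank 8.

8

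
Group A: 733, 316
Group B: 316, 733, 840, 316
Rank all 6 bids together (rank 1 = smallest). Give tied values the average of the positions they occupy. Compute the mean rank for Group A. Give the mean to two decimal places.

3.25

Sorted (ascending): 316, 316, 316, 733, 733, 840
The 3 values of 316 occupy positions 1–3 → average rank 2.
The 2 values of 733 occupy positions 4–5 → average rank (4+5)/2 = 4.5.
Group A values → pooled ranks: 733→4.5, 316→2
Mean rank = (4.5 + 2) / 2 = 3.25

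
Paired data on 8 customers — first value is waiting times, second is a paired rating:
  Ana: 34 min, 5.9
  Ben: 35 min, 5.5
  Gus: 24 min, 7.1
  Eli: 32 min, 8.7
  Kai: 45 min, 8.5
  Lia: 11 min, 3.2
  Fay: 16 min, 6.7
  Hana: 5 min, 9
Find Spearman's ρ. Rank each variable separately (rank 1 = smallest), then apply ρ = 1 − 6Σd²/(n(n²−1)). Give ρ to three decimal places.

Ranks of variable 1: 6, 7, 4, 5, 8, 2, 3, 1
Ranks of variable 2: 3, 2, 5, 7, 6, 1, 4, 8
d = r₁ − r₂: 3, 5, -1, -2, 2, 1, -1, -7
d²: 9, 25, 1, 4, 4, 1, 1, 49; Σd² = 94
ρ = 1 − 6·94/(8·63) = 1 − 564/504 = -0.119

-0.119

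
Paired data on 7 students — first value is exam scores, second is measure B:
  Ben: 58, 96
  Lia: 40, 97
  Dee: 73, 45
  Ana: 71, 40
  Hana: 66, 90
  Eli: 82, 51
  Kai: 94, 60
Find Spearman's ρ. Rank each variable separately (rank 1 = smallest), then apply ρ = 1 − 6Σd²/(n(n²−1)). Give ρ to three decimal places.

-0.643

Ranks of variable 1: 2, 1, 5, 4, 3, 6, 7
Ranks of variable 2: 6, 7, 2, 1, 5, 3, 4
d = r₁ − r₂: -4, -6, 3, 3, -2, 3, 3
d²: 16, 36, 9, 9, 4, 9, 9; Σd² = 92
ρ = 1 − 6·92/(7·48) = 1 − 552/336 = -0.643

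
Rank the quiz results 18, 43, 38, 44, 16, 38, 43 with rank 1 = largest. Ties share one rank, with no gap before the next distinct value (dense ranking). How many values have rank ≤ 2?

3

Sorted (descending): 44, 43, 43, 38, 38, 18, 16
The 2 values of 43 share dense rank 2.
The 2 values of 38 share dense rank 3.
Remaining distinct values take the next consecutive integers.
Ranks ≤ 2: {1, 2, 2} → 3 values.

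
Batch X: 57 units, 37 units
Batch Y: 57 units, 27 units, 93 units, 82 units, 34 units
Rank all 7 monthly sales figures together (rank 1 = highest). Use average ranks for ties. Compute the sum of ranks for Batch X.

Sorted (descending): 93, 82, 57, 57, 37, 34, 27
The 2 values of 57 occupy positions 3–4 → average rank (3+4)/2 = 3.5.
Batch X values → pooled ranks: 57→3.5, 37→5
Rank sum = 3.5 + 5 = 8.5

8.5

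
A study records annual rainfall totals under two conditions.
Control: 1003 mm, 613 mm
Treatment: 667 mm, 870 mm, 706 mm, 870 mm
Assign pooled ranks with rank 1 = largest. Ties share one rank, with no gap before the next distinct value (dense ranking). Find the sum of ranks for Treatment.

Sorted (descending): 1003, 870, 870, 706, 667, 613
The 2 values of 870 share dense rank 2.
Remaining distinct values take the next consecutive integers.
Treatment values → pooled ranks: 667→4, 870→2, 706→3, 870→2
Rank sum = 4 + 2 + 3 + 2 = 11

11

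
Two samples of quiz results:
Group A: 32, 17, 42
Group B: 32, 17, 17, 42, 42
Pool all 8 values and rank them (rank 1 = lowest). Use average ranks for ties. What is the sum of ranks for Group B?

Sorted (ascending): 17, 17, 17, 32, 32, 42, 42, 42
The 3 values of 17 occupy positions 1–3 → average rank 2.
The 2 values of 32 occupy positions 4–5 → average rank (4+5)/2 = 4.5.
The 3 values of 42 occupy positions 6–8 → average rank 7.
Group B values → pooled ranks: 32→4.5, 17→2, 17→2, 42→7, 42→7
Rank sum = 4.5 + 2 + 2 + 7 + 7 = 22.5

22.5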